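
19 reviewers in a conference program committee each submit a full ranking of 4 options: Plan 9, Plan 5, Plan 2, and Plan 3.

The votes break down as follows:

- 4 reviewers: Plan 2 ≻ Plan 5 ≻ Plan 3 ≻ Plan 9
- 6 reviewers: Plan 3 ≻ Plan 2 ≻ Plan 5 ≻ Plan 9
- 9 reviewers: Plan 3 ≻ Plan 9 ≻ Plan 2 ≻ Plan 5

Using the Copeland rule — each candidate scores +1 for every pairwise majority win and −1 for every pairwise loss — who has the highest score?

Plan 3

Pairwise results:
  Plan 9 vs Plan 5: Plan 5 wins 10–9.
  Plan 9 vs Plan 2: Plan 2 wins 10–9.
  Plan 9 vs Plan 3: Plan 3 wins 19–0.
  Plan 5 vs Plan 2: Plan 2 wins 19–0.
  Plan 5 vs Plan 3: Plan 3 wins 15–4.
  Plan 2 vs Plan 3: Plan 3 wins 15–4.
Copeland scores (wins − losses):
  Plan 9: 0 − 3 = -3
  Plan 5: 1 − 2 = -1
  Plan 2: 2 − 1 = 1
  Plan 3: 3 − 0 = 3
Plan 3 has the best Copeland score.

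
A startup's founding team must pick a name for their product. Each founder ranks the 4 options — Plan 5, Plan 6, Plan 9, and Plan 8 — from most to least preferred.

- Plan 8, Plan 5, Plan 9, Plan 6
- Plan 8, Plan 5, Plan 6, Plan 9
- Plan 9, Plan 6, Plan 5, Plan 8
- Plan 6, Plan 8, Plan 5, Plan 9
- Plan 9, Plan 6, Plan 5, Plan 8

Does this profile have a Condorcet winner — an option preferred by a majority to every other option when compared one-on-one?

No

Head-to-head results (5 voters total):
Plan 5 vs Plan 6: Plan 6 wins 3–2.
Plan 5 vs Plan 9: Plan 5 wins 3–2.
Plan 5 vs Plan 8: Plan 8 wins 3–2.
Plan 6 vs Plan 9: Plan 9 wins 3–2.
Plan 6 vs Plan 8: Plan 6 wins 3–2.
Plan 9 vs Plan 8: Plan 8 wins 3–2.
No candidate beats all others: Plan 5 beats Plan 9 beats Plan 6 beats Plan 5, a majority cycle.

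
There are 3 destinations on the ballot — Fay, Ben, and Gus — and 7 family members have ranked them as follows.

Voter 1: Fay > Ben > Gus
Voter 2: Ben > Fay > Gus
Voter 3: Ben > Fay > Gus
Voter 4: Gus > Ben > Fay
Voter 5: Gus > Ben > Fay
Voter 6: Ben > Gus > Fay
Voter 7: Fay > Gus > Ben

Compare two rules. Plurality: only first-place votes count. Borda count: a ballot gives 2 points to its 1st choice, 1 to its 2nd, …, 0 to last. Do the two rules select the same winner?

Plurality first-place counts: Fay 2, Ben 3, Gus 2 → Ben.
Borda totals: Fay 6, Ben 9, Gus 6 → Ben.
The two rules agree on Ben.

Yes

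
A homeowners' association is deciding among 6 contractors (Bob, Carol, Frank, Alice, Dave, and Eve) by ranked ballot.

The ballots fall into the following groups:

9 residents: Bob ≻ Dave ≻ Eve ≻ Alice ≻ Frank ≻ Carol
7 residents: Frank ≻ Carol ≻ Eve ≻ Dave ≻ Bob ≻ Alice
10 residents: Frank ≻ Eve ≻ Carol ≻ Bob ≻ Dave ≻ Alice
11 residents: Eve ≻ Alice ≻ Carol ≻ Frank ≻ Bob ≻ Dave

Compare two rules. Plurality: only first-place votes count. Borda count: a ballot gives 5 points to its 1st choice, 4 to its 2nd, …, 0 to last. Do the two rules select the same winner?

No

Plurality first-place counts: Bob 9, Carol 0, Frank 17, Alice 0, Dave 0, Eve 11 → Frank.
Borda totals: Bob 83, Carol 91, Frank 116, Alice 62, Dave 60, Eve 143 → Eve.
The two rules disagree: plurality picks Frank, Borda picks Eve.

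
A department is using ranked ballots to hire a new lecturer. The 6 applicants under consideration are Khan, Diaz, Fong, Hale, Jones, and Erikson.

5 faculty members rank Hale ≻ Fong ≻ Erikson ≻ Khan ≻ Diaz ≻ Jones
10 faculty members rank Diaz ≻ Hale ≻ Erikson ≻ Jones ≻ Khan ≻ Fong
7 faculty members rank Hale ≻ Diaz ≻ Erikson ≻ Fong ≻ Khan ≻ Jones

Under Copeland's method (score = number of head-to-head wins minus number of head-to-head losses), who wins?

Pairwise results:
  Khan vs Diaz: Diaz wins 17–5.
  Khan vs Fong: Fong wins 12–10.
  Khan vs Hale: Hale wins 22–0.
  Khan vs Jones: Khan wins 12–10.
  Khan vs Erikson: Erikson wins 22–0.
  Diaz vs Fong: Diaz wins 17–5.
  Diaz vs Hale: Hale wins 12–10.
  Diaz vs Jones: Diaz wins 22–0.
  Diaz vs Erikson: Diaz wins 17–5.
  Fong vs Hale: Hale wins 22–0.
  Fong vs Jones: Fong wins 12–10.
  Fong vs Erikson: Erikson wins 17–5.
  Hale vs Jones: Hale wins 22–0.
  Hale vs Erikson: Hale wins 22–0.
  Jones vs Erikson: Erikson wins 22–0.
Copeland scores (wins − losses):
  Khan: 1 − 4 = -3
  Diaz: 4 − 1 = 3
  Fong: 2 − 3 = -1
  Hale: 5 − 0 = 5
  Jones: 0 − 5 = -5
  Erikson: 3 − 2 = 1
Hale has the best Copeland score.

Hale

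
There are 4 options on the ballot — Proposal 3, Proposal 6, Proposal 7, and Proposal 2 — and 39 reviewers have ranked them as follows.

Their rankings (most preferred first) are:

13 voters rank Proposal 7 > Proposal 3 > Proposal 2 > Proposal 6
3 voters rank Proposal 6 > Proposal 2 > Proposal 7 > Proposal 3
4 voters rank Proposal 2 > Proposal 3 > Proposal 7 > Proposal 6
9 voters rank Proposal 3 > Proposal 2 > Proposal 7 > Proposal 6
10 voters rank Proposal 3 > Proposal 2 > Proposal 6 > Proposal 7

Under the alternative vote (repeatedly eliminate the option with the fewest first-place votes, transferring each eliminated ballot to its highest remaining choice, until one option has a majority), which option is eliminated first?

Proposal 6

Round 1: Proposal 3 19, Proposal 7 13, Proposal 2 4, Proposal 6 3. Proposal 6 has the fewest and is eliminated.
Round 2: Proposal 3 19, Proposal 7 13, Proposal 2 7. Proposal 2 has the fewest and is eliminated.
Round 3: Proposal 3 23, Proposal 7 16. Proposal 3 has a majority.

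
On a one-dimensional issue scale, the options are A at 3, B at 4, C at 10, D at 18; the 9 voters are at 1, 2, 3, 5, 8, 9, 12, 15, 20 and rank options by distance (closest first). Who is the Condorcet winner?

With single-peaked preferences on a line, the Condorcet winner is the candidate closest to the median voter.
The median voter (position 8) is closest to C at 10.
Check: C vs D — voters closer to C: 7 of 9.

C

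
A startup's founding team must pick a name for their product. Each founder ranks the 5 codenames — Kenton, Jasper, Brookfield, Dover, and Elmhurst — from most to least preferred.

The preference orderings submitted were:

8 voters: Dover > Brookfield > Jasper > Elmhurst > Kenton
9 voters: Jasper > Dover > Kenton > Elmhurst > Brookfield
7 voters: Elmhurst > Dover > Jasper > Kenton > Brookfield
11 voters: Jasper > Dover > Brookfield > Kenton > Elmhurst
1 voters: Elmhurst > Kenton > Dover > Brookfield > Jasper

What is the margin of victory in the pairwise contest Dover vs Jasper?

4

Ballots ranking Dover above Jasper: 8+7+1 = 16.
Ballots ranking Jasper above Dover: 9+11 = 20.
Jasper wins 20–16, a margin of 4.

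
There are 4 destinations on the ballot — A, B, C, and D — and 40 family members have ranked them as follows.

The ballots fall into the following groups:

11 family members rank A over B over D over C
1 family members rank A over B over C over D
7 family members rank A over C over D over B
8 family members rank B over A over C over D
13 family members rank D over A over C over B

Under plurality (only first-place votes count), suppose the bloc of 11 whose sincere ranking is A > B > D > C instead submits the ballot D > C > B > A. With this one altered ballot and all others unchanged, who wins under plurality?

D

First-place totals with the altered ballot: A 8, B 8, C 0, D 24.
The switch changes the winner from A to D.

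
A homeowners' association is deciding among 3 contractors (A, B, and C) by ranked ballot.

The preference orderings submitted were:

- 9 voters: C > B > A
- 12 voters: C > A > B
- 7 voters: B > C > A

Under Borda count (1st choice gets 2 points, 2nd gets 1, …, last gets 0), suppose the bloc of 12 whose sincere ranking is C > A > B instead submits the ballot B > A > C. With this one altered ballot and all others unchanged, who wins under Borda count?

Borda totals with the altered ballot: A 12, B 47, C 25.
The switch changes the winner from C to B.

B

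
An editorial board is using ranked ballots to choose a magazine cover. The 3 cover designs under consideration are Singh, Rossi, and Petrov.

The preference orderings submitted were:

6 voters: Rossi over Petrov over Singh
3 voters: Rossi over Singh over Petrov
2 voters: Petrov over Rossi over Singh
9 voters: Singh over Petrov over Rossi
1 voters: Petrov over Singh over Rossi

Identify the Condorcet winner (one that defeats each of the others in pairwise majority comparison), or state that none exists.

No Condorcet winner

Head-to-head results (21 voters total):
Singh vs Rossi: Rossi wins 11–10.
Singh vs Petrov: Singh wins 12–9.
Rossi vs Petrov: Petrov wins 12–9.
No candidate beats all others: Singh beats Petrov beats Rossi beats Singh, a majority cycle.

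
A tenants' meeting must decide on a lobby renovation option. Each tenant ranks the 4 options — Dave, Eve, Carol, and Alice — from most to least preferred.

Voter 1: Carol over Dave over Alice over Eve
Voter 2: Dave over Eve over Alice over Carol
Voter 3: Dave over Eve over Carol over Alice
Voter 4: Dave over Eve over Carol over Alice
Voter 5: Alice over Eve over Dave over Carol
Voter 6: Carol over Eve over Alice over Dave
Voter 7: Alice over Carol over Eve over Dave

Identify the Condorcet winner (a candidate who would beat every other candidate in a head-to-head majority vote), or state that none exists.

Dave

Head-to-head results (7 voters total):
Dave vs Eve: Dave wins 4–3.
Dave vs Carol: Dave wins 4–3.
Dave vs Alice: Dave wins 4–3.
Eve vs Carol: Eve wins 4–3.
Eve vs Alice: Eve wins 4–3.
Carol vs Alice: Carol wins 4–3.
Dave beats each rival — Eve (4–3), Carol (4–3), Alice (4–3) — so Dave is the Condorcet winner.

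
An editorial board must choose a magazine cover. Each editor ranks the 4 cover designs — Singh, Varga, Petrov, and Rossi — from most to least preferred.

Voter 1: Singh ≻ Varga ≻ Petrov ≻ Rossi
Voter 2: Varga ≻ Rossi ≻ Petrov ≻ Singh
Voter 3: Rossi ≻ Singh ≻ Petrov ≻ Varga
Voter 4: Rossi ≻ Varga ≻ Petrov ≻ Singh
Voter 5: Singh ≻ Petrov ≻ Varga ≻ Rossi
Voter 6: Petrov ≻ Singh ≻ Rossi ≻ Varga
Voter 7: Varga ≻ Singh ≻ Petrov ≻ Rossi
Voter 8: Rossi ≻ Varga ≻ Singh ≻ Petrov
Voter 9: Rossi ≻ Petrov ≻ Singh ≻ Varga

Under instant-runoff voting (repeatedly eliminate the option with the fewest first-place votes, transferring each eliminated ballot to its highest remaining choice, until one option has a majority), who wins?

Rossi

Round 1: Rossi 4, Singh 2, Varga 2, Petrov 1. Petrov has the fewest and is eliminated.
Round 2: Rossi 4, Singh 3, Varga 2. Varga has the fewest and is eliminated.
Round 3: Rossi 5, Singh 4. Rossi has a majority.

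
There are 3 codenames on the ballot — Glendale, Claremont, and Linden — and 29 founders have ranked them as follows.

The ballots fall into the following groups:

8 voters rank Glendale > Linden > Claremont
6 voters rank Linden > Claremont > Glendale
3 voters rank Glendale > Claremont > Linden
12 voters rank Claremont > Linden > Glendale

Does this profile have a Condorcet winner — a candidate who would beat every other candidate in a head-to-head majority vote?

Head-to-head results (29 voters total):
Glendale vs Claremont: Claremont wins 18–11.
Glendale vs Linden: Linden wins 18–11.
Claremont vs Linden: Claremont wins 15–14.
Claremont beats each rival — Glendale (18–11), Linden (15–14) — so Claremont is the Condorcet winner.

Yes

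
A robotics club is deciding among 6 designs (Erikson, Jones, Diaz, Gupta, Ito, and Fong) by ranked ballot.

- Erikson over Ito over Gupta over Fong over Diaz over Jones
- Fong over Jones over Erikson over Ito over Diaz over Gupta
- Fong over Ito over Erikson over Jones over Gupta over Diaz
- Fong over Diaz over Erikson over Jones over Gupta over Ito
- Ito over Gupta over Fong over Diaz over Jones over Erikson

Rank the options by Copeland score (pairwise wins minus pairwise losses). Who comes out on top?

Fong

Pairwise results:
  Erikson vs Jones: Erikson wins 3–2.
  Erikson vs Diaz: Erikson wins 3–2.
  Erikson vs Gupta: Erikson wins 4–1.
  Erikson vs Ito: Erikson wins 3–2.
  Erikson vs Fong: Fong wins 4–1.
  Jones vs Diaz: Diaz wins 3–2.
  Jones vs Gupta: Jones wins 3–2.
  Jones vs Ito: Ito wins 3–2.
  Jones vs Fong: Fong wins 5–0.
  Diaz vs Gupta: Gupta wins 3–2.
  Diaz vs Ito: Ito wins 4–1.
  Diaz vs Fong: Fong wins 5–0.
  Gupta vs Ito: Ito wins 4–1.
  Gupta vs Fong: Fong wins 3–2.
  Ito vs Fong: Fong wins 3–2.
Copeland scores (wins − losses):
  Erikson: 4 − 1 = 3
  Jones: 1 − 4 = -3
  Diaz: 1 − 4 = -3
  Gupta: 1 − 4 = -3
  Ito: 3 − 2 = 1
  Fong: 5 − 0 = 5
Fong has the best Copeland score.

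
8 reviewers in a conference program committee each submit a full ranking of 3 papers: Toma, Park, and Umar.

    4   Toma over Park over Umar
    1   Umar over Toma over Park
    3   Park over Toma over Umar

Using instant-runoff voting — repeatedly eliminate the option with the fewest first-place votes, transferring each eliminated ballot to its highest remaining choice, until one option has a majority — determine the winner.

Toma

Round 1: Toma 4, Park 3, Umar 1. Umar has the fewest and is eliminated.
Round 2: Toma 5, Park 3. Toma has a majority.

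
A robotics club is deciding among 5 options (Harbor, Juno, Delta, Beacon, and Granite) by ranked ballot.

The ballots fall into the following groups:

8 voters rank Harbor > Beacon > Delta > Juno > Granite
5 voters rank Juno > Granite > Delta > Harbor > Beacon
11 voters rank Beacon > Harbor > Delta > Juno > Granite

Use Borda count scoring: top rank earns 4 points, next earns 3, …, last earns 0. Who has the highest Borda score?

Borda scores:
  Harbor: 8·4 + 5·1 + 11·3 = 70
  Juno: 8·1 + 5·4 + 11·1 = 39
  Delta: 8·2 + 5·2 + 11·2 = 48
  Beacon: 8·3 + 5·0 + 11·4 = 68
  Granite: 8·0 + 5·3 + 11·0 = 15
Harbor has the highest total.

Harbor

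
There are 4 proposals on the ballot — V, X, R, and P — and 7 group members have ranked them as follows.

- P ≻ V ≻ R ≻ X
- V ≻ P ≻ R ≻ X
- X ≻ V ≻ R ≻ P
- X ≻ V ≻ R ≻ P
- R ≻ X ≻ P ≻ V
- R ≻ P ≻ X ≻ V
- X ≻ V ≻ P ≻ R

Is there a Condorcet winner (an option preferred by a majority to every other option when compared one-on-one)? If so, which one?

None — there is no Condorcet winner

Head-to-head results (7 voters total):
V vs X: X wins 5–2.
V vs R: V wins 5–2.
V vs P: V wins 4–3.
X vs R: R wins 4–3.
X vs P: X wins 4–3.
R vs P: R wins 4–3.
No candidate beats all others: V beats R beats X beats V, a majority cycle.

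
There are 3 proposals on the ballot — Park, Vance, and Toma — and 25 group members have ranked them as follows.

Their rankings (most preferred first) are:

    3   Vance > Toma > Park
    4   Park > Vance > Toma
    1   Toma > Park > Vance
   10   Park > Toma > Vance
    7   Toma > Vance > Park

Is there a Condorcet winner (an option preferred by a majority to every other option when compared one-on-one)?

Yes

Head-to-head results (25 voters total):
Park vs Vance: Park wins 15–10.
Park vs Toma: Park wins 14–11.
Vance vs Toma: Toma wins 18–7.
Park beats each rival — Vance (15–10), Toma (14–11) — so Park is the Condorcet winner.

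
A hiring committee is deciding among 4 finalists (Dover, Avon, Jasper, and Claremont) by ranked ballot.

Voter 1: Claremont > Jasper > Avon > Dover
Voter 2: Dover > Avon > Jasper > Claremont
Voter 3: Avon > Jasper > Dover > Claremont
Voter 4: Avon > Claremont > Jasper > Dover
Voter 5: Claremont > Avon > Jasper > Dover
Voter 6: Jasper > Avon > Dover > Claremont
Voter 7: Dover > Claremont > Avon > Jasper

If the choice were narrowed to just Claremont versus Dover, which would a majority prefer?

Ballots ranking Claremont above Dover: 3.
Ballots ranking Dover above Claremont: 4.
Dover wins the head-to-head, 4–3.

Dover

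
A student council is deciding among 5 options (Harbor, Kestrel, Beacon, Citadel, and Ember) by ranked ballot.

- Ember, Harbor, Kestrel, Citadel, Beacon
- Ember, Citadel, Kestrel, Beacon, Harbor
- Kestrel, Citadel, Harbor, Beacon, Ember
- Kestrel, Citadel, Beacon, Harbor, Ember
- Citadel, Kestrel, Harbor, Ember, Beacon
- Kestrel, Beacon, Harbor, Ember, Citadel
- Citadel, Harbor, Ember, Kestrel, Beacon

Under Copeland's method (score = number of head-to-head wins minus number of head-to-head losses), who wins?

Kestrel

Pairwise results:
  Harbor vs Kestrel: Kestrel wins 5–2.
  Harbor vs Beacon: Harbor wins 4–3.
  Harbor vs Citadel: Citadel wins 5–2.
  Harbor vs Ember: Harbor wins 5–2.
  Kestrel vs Beacon: Kestrel wins 7–0.
  Kestrel vs Citadel: Kestrel wins 4–3.
  Kestrel vs Ember: Kestrel wins 4–3.
  Beacon vs Citadel: Citadel wins 6–1.
  Beacon vs Ember: Ember wins 4–3.
  Citadel vs Ember: Citadel wins 4–3.
Copeland scores (wins − losses):
  Harbor: 2 − 2 = 0
  Kestrel: 4 − 0 = 4
  Beacon: 0 − 4 = -4
  Citadel: 3 − 1 = 2
  Ember: 1 − 3 = -2
Kestrel has the best Copeland score.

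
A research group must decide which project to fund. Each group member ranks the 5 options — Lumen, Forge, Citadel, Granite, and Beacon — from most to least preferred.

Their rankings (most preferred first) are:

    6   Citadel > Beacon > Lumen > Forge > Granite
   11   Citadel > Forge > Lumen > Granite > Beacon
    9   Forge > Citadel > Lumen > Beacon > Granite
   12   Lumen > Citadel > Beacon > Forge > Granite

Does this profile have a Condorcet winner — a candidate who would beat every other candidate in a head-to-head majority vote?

Yes

Head-to-head results (38 voters total):
Lumen vs Forge: Forge wins 20–18.
Lumen vs Citadel: Citadel wins 26–12.
Lumen vs Granite: Lumen wins 38–0.
Lumen vs Beacon: Lumen wins 32–6.
Forge vs Citadel: Citadel wins 29–9.
Forge vs Granite: Forge wins 38–0.
Forge vs Beacon: Forge wins 20–18.
Citadel vs Granite: Citadel wins 38–0.
Citadel vs Beacon: Citadel wins 38–0.
Granite vs Beacon: Beacon wins 27–11.
Citadel beats each rival — Lumen (26–12), Forge (29–9), Granite (38–0), Beacon (38–0) — so Citadel is the Condorcet winner.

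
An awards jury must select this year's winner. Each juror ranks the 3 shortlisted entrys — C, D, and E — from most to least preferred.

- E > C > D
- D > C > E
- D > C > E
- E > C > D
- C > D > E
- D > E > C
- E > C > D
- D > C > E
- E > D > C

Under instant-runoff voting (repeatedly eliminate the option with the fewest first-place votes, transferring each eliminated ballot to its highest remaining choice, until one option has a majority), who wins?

Round 1: D 4, E 4, C 1. C has the fewest and is eliminated.
Round 2: D 5, E 4. D has a majority.

D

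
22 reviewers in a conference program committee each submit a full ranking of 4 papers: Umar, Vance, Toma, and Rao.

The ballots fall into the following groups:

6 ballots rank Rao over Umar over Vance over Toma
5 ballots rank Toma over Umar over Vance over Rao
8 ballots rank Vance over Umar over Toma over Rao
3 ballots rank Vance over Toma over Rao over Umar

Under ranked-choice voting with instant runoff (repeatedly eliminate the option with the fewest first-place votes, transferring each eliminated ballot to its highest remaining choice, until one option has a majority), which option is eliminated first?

Umar

Round 1: Vance 11, Rao 6, Toma 5, Umar 0. Umar has the fewest and is eliminated.
Round 2: Vance 11, Rao 6, Toma 5. Toma has the fewest and is eliminated.
Round 3: Vance 16, Rao 6. Vance has a majority.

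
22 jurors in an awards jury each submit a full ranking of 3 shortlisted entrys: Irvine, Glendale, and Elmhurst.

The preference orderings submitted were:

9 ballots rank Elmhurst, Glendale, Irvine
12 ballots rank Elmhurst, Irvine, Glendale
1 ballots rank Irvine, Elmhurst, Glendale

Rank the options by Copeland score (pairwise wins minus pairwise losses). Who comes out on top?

Pairwise results:
  Irvine vs Glendale: Irvine wins 13–9.
  Irvine vs Elmhurst: Elmhurst wins 21–1.
  Glendale vs Elmhurst: Elmhurst wins 22–0.
Copeland scores (wins − losses):
  Irvine: 1 − 1 = 0
  Glendale: 0 − 2 = -2
  Elmhurst: 2 − 0 = 2
Elmhurst has the best Copeland score.

Elmhurst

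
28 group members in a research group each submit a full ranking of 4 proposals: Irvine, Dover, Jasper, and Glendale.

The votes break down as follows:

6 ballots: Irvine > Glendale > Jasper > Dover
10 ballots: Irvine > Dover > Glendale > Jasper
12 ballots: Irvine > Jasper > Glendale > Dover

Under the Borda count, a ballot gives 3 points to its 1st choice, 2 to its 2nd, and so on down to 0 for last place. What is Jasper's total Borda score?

Borda scores:
  Irvine: 6·3 + 10·3 + 12·3 = 84
  Dover: 6·0 + 10·2 + 12·0 = 20
  Jasper: 6·1 + 10·0 + 12·2 = 30
  Glendale: 6·2 + 10·1 + 12·1 = 34

30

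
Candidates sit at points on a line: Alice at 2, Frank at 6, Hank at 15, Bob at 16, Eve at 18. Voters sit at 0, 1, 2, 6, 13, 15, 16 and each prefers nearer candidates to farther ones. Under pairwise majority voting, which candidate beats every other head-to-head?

Frank

With single-peaked preferences on a line, the Condorcet winner is the candidate closest to the median voter.
The median voter (position 6) is closest to Frank at 6.
Check: Frank vs Alice — voters closer to Frank: 4 of 7.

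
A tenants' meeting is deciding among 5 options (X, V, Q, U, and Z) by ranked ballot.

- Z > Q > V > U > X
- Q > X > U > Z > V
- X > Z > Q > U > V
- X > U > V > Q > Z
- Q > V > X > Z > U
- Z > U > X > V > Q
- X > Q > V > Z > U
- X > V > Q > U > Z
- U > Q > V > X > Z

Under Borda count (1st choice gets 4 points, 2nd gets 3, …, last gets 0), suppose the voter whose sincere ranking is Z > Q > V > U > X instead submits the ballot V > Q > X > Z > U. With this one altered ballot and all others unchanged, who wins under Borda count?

Borda totals with the altered ballot: X 26, V 17, Q 22, U 14, Z 11.
The winner is unchanged: still X.

X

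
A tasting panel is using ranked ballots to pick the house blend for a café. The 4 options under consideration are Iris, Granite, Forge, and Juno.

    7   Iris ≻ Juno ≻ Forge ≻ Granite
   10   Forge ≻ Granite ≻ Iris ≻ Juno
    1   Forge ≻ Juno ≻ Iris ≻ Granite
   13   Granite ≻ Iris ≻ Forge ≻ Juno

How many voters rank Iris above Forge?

Ballots ranking Iris above Forge: 7+13 = 20.
Ballots ranking Forge above Iris: 10+1 = 11.
So 20 of 31 voters prefer Iris to Forge.

20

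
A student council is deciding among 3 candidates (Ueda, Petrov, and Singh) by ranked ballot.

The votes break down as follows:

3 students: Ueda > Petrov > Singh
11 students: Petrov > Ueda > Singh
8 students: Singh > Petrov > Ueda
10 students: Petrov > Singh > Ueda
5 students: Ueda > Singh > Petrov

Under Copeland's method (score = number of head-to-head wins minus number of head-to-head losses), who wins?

Petrov

Pairwise results:
  Ueda vs Petrov: Petrov wins 29–8.
  Ueda vs Singh: Ueda wins 19–18.
  Petrov vs Singh: Petrov wins 24–13.
Copeland scores (wins − losses):
  Ueda: 1 − 1 = 0
  Petrov: 2 − 0 = 2
  Singh: 0 − 2 = -2
Petrov has the best Copeland score.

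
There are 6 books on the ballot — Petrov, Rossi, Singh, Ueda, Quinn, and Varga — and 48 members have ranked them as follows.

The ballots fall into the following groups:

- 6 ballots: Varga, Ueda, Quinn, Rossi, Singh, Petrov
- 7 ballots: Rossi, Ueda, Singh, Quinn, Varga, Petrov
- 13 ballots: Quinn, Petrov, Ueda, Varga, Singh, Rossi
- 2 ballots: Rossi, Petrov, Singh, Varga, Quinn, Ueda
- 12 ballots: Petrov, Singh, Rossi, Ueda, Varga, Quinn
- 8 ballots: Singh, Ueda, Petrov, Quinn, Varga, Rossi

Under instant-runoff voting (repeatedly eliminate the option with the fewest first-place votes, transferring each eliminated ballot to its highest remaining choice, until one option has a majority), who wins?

Quinn

Round 1: Quinn 13, Petrov 12, Rossi 9, Singh 8, Varga 6, Ueda 0. Ueda has the fewest and is eliminated.
Round 2: Quinn 13, Petrov 12, Rossi 9, Singh 8, Varga 6. Varga has the fewest and is eliminated.
Round 3: Quinn 19, Petrov 12, Rossi 9, Singh 8. Singh has the fewest and is eliminated.
Round 4: Petrov 20, Quinn 19, Rossi 9. Rossi has the fewest and is eliminated.
Round 5: Quinn 26, Petrov 22. Quinn has a majority.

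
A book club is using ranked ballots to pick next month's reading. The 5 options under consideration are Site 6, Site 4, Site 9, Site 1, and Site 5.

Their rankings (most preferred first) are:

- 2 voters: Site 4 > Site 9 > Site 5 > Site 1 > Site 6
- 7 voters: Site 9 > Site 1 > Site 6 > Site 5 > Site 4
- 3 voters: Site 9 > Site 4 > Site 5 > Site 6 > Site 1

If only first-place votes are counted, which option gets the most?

Site 9

First-place vote totals:
  Site 6: 0
  Site 4: 2
  Site 9: 10
  Site 1: 0
  Site 5: 0
Site 9 has the most first-place votes.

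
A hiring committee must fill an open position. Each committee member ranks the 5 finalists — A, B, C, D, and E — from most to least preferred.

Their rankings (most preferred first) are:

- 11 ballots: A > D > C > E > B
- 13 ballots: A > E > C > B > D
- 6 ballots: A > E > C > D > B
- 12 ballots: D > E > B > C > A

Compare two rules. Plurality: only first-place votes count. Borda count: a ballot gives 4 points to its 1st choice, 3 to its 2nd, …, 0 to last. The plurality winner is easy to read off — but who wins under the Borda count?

Plurality first-place counts: A 30, B 0, C 0, D 12, E 0 → A.
Borda totals: A 120, B 37, C 72, D 87, E 104 → A.

A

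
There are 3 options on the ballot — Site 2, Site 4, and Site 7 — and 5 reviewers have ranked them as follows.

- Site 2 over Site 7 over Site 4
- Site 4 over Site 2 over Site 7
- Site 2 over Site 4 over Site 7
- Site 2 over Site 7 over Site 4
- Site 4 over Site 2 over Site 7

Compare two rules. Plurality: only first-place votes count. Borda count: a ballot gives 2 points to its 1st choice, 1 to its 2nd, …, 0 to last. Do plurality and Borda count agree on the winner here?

Yes

Plurality first-place counts: Site 2 3, Site 4 2, Site 7 0 → Site 2.
Borda totals: Site 2 8, Site 4 5, Site 7 2 → Site 2.
The two rules agree on Site 2.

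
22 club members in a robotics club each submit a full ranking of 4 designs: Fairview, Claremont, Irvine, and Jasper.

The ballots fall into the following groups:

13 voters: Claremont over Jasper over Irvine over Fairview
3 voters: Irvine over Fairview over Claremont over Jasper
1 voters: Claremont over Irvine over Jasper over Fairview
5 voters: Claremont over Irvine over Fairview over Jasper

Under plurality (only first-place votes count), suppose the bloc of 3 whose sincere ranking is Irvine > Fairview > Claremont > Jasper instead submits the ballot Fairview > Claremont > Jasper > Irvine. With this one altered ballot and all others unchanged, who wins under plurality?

First-place totals with the altered ballot: Fairview 3, Claremont 19, Irvine 0, Jasper 0.
The winner is unchanged: still Claremont.

Claremont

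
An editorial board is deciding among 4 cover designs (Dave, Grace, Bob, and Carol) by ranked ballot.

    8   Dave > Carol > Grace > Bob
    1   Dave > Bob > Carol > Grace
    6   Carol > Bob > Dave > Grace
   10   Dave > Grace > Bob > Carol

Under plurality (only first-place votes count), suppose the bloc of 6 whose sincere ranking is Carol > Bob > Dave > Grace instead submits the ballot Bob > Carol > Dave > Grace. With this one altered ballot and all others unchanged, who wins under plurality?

Dave

First-place totals with the altered ballot: Dave 19, Grace 0, Bob 6, Carol 0.
The winner is unchanged: still Dave.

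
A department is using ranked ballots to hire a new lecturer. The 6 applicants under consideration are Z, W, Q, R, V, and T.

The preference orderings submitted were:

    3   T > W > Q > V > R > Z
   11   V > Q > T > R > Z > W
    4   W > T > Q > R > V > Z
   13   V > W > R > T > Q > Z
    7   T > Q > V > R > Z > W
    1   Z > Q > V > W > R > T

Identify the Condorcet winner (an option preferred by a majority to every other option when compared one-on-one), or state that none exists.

Head-to-head results (39 voters total):
Z vs W: W wins 20–19.
Z vs Q: Q wins 38–1.
Z vs R: R wins 38–1.
Z vs V: V wins 38–1.
Z vs T: T wins 38–1.
W vs Q: W wins 20–19.
W vs R: W wins 21–18.
W vs V: V wins 32–7.
W vs T: T wins 21–18.
Q vs R: Q wins 26–13.
Q vs V: V wins 24–15.
Q vs T: T wins 27–12.
R vs V: V wins 35–4.
R vs T: T wins 25–14.
V vs T: V wins 25–14.
V beats each rival — Z (38–1), W (32–7), Q (24–15), R (35–4), T (25–14) — so V is the Condorcet winner.

V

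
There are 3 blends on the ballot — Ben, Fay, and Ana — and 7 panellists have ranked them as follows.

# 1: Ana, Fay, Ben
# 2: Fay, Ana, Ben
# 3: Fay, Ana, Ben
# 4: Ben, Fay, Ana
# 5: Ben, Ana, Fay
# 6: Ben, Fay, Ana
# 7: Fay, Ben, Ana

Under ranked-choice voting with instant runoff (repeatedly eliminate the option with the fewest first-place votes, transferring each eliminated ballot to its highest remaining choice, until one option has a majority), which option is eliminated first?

Round 1: Ben 3, Fay 3, Ana 1. Ana has the fewest and is eliminated.
Round 2: Fay 4, Ben 3. Fay has a majority.

Ana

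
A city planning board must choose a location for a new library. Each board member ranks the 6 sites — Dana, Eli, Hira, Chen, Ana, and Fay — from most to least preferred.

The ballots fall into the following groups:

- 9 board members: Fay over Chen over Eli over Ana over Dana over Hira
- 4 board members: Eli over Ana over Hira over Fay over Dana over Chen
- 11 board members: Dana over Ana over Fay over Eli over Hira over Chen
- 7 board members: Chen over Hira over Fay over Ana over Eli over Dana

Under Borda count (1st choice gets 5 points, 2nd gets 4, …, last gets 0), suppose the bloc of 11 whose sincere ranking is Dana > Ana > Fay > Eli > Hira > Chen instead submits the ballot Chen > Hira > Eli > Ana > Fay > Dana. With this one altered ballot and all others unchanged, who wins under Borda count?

Chen

Borda totals with the altered ballot: Dana 13, Eli 87, Hira 84, Chen 126, Ana 70, Fay 85.
The switch changes the winner from Fay to Chen.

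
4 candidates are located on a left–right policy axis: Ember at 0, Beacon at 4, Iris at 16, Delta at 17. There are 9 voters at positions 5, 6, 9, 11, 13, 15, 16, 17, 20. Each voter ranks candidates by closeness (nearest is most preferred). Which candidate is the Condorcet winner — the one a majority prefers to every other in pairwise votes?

Iris

With single-peaked preferences on a line, the Condorcet winner is the candidate closest to the median voter.
The median voter (position 13) is closest to Iris at 16.
Check: Iris vs Delta — voters closer to Iris: 7 of 9.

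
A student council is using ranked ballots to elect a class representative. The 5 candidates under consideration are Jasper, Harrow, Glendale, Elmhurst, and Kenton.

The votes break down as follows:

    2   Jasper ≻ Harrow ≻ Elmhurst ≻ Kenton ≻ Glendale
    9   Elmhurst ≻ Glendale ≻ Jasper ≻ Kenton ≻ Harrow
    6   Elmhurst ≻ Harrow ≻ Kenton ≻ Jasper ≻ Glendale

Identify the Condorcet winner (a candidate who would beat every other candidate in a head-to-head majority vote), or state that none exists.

Head-to-head results (17 voters total):
Jasper vs Harrow: Jasper wins 11–6.
Jasper vs Glendale: Glendale wins 9–8.
Jasper vs Elmhurst: Elmhurst wins 15–2.
Jasper vs Kenton: Jasper wins 11–6.
Harrow vs Glendale: Glendale wins 9–8.
Harrow vs Elmhurst: Elmhurst wins 15–2.
Harrow vs Kenton: Kenton wins 9–8.
Glendale vs Elmhurst: Elmhurst wins 17–0.
Glendale vs Kenton: Glendale wins 9–8.
Elmhurst vs Kenton: Elmhurst wins 17–0.
Elmhurst beats each rival — Jasper (15–2), Harrow (15–2), Glendale (17–0), Kenton (17–0) — so Elmhurst is the Condorcet winner.

Elmhurst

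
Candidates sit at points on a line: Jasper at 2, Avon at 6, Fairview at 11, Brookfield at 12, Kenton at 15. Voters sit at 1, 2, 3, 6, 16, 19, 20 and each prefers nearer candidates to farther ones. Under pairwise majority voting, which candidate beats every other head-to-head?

Avon

With single-peaked preferences on a line, the Condorcet winner is the candidate closest to the median voter.
The median voter (position 6) is closest to Avon at 6.
Check: Avon vs Kenton — voters closer to Avon: 4 of 7.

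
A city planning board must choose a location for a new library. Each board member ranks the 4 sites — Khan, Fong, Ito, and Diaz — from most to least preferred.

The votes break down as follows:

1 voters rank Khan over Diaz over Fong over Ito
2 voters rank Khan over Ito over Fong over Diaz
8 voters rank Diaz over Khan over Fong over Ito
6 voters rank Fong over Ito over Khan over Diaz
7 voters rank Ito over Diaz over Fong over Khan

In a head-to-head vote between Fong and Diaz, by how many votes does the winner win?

Ballots ranking Fong above Diaz: 2+6 = 8.
Ballots ranking Diaz above Fong: 1+8+7 = 16.
Diaz wins 16–8, a margin of 8.

8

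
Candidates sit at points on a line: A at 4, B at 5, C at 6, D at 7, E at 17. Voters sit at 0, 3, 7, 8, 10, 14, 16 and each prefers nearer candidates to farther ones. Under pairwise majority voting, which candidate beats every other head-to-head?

D

With single-peaked preferences on a line, the Condorcet winner is the candidate closest to the median voter.
The median voter (position 8) is closest to D at 7.
Check: D vs C — voters closer to D: 5 of 7.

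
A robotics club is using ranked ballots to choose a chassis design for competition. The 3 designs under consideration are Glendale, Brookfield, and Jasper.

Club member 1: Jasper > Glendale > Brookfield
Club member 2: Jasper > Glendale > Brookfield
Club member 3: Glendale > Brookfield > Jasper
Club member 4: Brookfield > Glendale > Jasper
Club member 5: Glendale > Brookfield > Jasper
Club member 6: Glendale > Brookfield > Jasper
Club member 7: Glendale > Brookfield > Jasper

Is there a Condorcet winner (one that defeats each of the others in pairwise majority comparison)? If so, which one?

Glendale

Head-to-head results (7 voters total):
Glendale vs Brookfield: Glendale wins 6–1.
Glendale vs Jasper: Glendale wins 5–2.
Brookfield vs Jasper: Brookfield wins 5–2.
Glendale beats each rival — Brookfield (6–1), Jasper (5–2) — so Glendale is the Condorcet winner.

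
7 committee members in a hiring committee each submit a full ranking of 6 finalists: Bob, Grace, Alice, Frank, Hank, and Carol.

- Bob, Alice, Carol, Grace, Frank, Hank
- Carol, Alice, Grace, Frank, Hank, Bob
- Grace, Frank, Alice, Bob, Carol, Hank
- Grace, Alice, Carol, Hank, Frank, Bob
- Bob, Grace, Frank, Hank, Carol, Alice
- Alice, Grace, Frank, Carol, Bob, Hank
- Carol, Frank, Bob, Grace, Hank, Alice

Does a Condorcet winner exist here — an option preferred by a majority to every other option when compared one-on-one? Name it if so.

Grace

Head-to-head results (7 voters total):
Bob vs Grace: Grace wins 4–3.
Bob vs Alice: Alice wins 4–3.
Bob vs Frank: Frank wins 5–2.
Bob vs Hank: Bob wins 5–2.
Bob vs Carol: Carol wins 4–3.
Grace vs Alice: Grace wins 4–3.
Grace vs Frank: Grace wins 6–1.
Grace vs Hank: Grace wins 7–0.
Grace vs Carol: Grace wins 4–3.
Alice vs Frank: Alice wins 4–3.
Alice vs Hank: Alice wins 5–2.
Alice vs Carol: Alice wins 4–3.
Frank vs Hank: Frank wins 6–1.
Frank vs Carol: Carol wins 4–3.
Hank vs Carol: Carol wins 6–1.
Grace beats each rival — Bob (4–3), Alice (4–3), Frank (6–1), Hank (7–0), Carol (4–3) — so Grace is the Condorcet winner.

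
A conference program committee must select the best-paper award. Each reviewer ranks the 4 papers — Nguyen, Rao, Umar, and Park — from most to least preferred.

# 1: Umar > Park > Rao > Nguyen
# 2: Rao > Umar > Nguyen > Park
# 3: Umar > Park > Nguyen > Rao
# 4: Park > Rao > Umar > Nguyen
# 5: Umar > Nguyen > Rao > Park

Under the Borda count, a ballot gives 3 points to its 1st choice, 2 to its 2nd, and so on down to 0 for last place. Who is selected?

Umar

Borda scores:
  Nguyen: 0 + 1 + 1 + 0 + 2 = 4
  Rao: 1 + 3 + 0 + 2 + 1 = 7
  Umar: 3 + 2 + 3 + 1 + 3 = 12
  Park: 2 + 0 + 2 + 3 + 0 = 7
Umar has the highest total.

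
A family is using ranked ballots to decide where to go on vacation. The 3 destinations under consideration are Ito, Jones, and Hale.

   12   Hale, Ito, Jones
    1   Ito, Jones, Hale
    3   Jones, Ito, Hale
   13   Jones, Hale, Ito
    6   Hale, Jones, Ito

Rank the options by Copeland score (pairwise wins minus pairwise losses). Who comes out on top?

Pairwise results:
  Ito vs Jones: Jones wins 22–13.
  Ito vs Hale: Hale wins 31–4.
  Jones vs Hale: Hale wins 18–17.
Copeland scores (wins − losses):
  Ito: 0 − 2 = -2
  Jones: 1 − 1 = 0
  Hale: 2 − 0 = 2
Hale has the best Copeland score.

Hale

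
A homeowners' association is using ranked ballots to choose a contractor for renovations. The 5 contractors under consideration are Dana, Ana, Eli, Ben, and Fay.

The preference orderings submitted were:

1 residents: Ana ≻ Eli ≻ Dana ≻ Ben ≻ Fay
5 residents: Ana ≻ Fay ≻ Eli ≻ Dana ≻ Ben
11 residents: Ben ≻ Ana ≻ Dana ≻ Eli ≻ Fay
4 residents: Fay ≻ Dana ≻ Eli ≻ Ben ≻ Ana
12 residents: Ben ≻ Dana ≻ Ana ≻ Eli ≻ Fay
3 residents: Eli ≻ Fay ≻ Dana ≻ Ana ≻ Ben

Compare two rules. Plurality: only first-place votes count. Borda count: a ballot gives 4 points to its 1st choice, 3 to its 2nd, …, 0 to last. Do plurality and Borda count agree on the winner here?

Plurality first-place counts: Dana 0, Ana 6, Eli 3, Ben 23, Fay 4 → Ben.
Borda totals: Dana 83, Ana 84, Eli 56, Ben 97, Fay 40 → Ben.
The two rules agree on Ben.

Yes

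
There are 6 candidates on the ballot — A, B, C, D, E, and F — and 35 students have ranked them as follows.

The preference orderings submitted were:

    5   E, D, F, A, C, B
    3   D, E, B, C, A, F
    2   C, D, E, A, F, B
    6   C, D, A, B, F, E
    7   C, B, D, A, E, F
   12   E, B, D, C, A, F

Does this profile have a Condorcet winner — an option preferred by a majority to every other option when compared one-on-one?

No

Head-to-head results (35 voters total):
A vs B: B wins 22–13.
A vs C: C wins 30–5.
A vs D: D wins 35–0.
A vs E: E wins 22–13.
A vs F: A wins 30–5.
B vs C: C wins 20–15.
B vs D: B wins 19–16.
B vs E: E wins 22–13.
B vs F: B wins 28–7.
C vs D: D wins 20–15.
C vs E: E wins 20–15.
C vs F: C wins 30–5.
D vs E: D wins 18–17.
D vs F: D wins 35–0.
E vs F: E wins 29–6.
No candidate beats all others: B beats D beats C beats B, a majority cycle.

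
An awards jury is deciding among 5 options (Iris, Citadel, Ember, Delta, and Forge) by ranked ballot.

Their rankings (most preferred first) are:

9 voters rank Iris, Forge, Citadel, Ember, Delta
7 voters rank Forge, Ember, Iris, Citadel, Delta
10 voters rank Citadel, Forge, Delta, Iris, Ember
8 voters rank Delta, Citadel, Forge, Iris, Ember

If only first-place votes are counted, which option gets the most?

First-place vote totals:
  Iris: 9
  Citadel: 10
  Ember: 0
  Delta: 8
  Forge: 7
Citadel has the most first-place votes.

Citadel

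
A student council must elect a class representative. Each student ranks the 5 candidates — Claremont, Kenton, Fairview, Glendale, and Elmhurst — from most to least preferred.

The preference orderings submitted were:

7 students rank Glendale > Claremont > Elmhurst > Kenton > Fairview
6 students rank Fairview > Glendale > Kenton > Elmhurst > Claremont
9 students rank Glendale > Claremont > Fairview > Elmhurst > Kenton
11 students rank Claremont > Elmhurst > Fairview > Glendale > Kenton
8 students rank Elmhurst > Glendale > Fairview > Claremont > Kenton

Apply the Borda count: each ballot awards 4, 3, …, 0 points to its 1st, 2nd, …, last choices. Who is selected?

Glendale

Borda scores:
  Claremont: 7·3 + 6·0 + 9·3 + 11·4 + 8·1 = 100
  Kenton: 7·1 + 6·2 + 9·0 + 11·0 + 8·0 = 19
  Fairview: 7·0 + 6·4 + 9·2 + 11·2 + 8·2 = 80
  Glendale: 7·4 + 6·3 + 9·4 + 11·1 + 8·3 = 117
  Elmhurst: 7·2 + 6·1 + 9·1 + 11·3 + 8·4 = 94
Glendale has the highest total.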